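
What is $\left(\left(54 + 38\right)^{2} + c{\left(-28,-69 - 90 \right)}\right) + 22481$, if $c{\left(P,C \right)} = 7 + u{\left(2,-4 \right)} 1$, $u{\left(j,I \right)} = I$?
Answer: $30948$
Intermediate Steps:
$c{\left(P,C \right)} = 3$ ($c{\left(P,C \right)} = 7 - 4 = 3$)
$\left(\left(54 + 38\right)^{2} + c{\left(-28,-69 - 90 \right)}\right) + 22481 = \left(\left(54 + 38\right)^{2} + 3\right) + 22481 = \left(92^{2} + 3\right) + 22481 = \left(8464 + 3\right) + 22481 = 8467 + 22481 = 30948$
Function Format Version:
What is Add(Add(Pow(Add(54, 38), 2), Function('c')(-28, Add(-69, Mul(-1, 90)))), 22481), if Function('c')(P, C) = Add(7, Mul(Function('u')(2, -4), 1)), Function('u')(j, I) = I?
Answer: 30948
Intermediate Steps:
Function('c')(P, C) = 3 (Function('c')(P, C) = Add(7, Mul(-4, 1)) = Add(7, -4) = 3)
Add(Add(Pow(Add(54, 38), 2), Function('c')(-28, Add(-69, Mul(-1, 90)))), 22481) = Add(Add(Pow(Add(54, 38), 2), 3), 22481) = Add(Add(Pow(92, 2), 3), 22481) = Add(Add(8464, 3), 22481) = Add(8467, 22481) = 30948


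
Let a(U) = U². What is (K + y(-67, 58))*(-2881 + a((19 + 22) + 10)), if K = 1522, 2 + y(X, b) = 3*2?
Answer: -427280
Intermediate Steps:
y(X, b) = 4 (y(X, b) = -2 + 3*2 = -2 + 6 = 4)
(K + y(-67, 58))*(-2881 + a((19 + 22) + 10)) = (1522 + 4)*(-2881 + ((19 + 22) + 10)²) = 1526*(-2881 + (41 + 10)²) = 1526*(-2881 + 51²) = 1526*(-2881 + 2601) = 1526*(-280) = -427280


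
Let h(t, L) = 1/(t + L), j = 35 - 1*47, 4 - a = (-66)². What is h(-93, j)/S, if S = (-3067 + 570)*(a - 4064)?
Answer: -1/2206548960 ≈ -4.5320e-10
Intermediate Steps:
a = -4352 (a = 4 - 1*(-66)² = 4 - 1*4356 = 4 - 4356 = -4352)
S = 21014752 (S = (-3067 + 570)*(-4352 - 4064) = -2497*(-8416) = 21014752)
j = -12 (j = 35 - 47 = -12)
h(t, L) = 1/(L + t)
h(-93, j)/S = 1/(-12 - 93*21014752) = (1/21014752)/(-105) = -1/105*1/21014752 = -1/2206548960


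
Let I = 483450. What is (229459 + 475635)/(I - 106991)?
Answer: 705094/376459 ≈ 1.8730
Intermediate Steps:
(229459 + 475635)/(I - 106991) = (229459 + 475635)/(483450 - 106991) = 705094/376459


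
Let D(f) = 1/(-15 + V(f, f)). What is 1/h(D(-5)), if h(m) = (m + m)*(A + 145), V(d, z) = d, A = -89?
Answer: -5/28 ≈ -0.17857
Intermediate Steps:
D(f) = 1/(-15 + f)
h(m) = 112*m (h(m) = (m + m)*(-89 + 145) = (2*m)*56 = 112*m)
1/h(D(-5)) = 1/(112/(-15 - 5)) = 1/(112/(-20)) = 1/(112*(-1/20)) = 1/(-28/5) = -5/28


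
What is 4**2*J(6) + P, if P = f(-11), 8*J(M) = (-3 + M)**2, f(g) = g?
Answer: 7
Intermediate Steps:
J(M) = (-3 + M)**2/8
P = -11
4**2*J(6) + P = 4**2*((-3 + 6)**2/8) - 11 = 16*((1/8)*3**2) - 11 = 16*((1/8)*9) - 11 = 16*(9/8) - 11 = 18 - 11 = 7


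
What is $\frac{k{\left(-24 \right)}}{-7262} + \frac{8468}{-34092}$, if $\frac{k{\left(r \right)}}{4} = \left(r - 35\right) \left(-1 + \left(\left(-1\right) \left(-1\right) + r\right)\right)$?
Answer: $- \frac{31823963}{30947013} \approx -1.0283$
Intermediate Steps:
$k{\left(r \right)} = 4 r \left(-35 + r\right)$ ($k{\left(r \right)} = 4 \left(r - 35\right) \left(-1 + \left(\left(-1\right) \left(-1\right) + r\right)\right) = 4 \left(-35 + r\right) \left(-1 + \left(1 + r\right)\right) = 4 \left(-35 + r\right) r = 4 r \left(-35 + r\right)$)
$\frac{k{\left(-24 \right)}}{-7262} + \frac{8468}{-34092} = \frac{4 \left(-24\right) \left(-35 - 24\right)}{-7262} + \frac{8468}{-34092} = 4 \left(-24\right) \left(-59\right) \left(- \frac{1}{7262}\right) + 8468 \left(- \frac{1}{34092}\right) = 5664 \left(- \frac{1}{7262}\right) - \frac{2117}{8523} = - \frac{2832}{3631} - \frac{2117}{8523} = - \frac{31823963}{30947013}$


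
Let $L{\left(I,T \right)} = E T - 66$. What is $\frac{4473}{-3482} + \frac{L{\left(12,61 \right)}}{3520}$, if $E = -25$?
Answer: $- \frac{10642411}{6128320} \approx -1.7366$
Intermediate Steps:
$L{\left(I,T \right)} = -66 - 25 T$ ($L{\left(I,T \right)} = - 25 T - 66 = -66 - 25 T$)
$\frac{4473}{-3482} + \frac{L{\left(12,61 \right)}}{3520} = \frac{4473}{-3482} + \frac{-66 - 1525}{3520} = 4473 \left(- \frac{1}{3482}\right) + \left(-66 - 1525\right) \frac{1}{3520} = - \frac{4473}{3482} - \frac{1591}{3520} = - \frac{10642411}{6128320}$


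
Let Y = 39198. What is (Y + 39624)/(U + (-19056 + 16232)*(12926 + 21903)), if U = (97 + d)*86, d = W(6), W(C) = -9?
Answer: -13137/16391588 ≈ -0.00080145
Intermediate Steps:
d = -9
U = 7568 (U = (97 - 9)*86 = 88*86 = 7568)
(Y + 39624)/(U + (-19056 + 16232)*(12926 + 21903)) = (39198 + 39624)/(7568 + (-19056 + 16232)*(12926 + 21903)) = 78822/(7568 - 2824*34829) = 78822/(7568 - 98357096) = 78822/(-98349528) = 78822*(-1/98349528) = -13137/16391588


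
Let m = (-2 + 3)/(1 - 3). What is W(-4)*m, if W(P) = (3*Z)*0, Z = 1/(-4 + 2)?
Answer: 0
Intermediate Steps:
Z = -½ (Z = 1/(-2) = -½ ≈ -0.50000)
W(P) = 0 (W(P) = (3*(-½))*0 = -3/2*0 = 0)
m = -½ (m = 1/(-2) = 1*(-½) = -½ ≈ -0.50000)
W(-4)*m = 0*(-½) = 0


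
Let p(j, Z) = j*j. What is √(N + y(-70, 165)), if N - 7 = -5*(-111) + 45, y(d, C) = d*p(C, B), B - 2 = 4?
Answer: I*√1905143 ≈ 1380.3*I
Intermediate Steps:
B = 6 (B = 2 + 4 = 6)
p(j, Z) = j²
y(d, C) = d*C²
N = 607 (N = 7 + (-5*(-111) + 45) = 7 + (555 + 45) = 7 + 600 = 607)
√(N + y(-70, 165)) = √(607 - 70*165²) = √(607 - 70*27225) = √(607 - 1905750) = √(-1905143) = I*√1905143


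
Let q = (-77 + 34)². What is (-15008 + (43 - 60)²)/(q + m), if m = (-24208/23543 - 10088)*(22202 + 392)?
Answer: 26656109/412816825557 ≈ 6.4571e-5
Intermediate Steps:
q = 1849 (q = (-43)² = 1849)
m = -412820174096/1811 (m = (-24208*1/23543 - 10088)*22594 = (-24208/23543 - 10088)*22594 = -237525992/23543*22594 = -412820174096/1811 ≈ -2.2795e+8)
(-15008 + (43 - 60)²)/(q + m) = (-15008 + (43 - 60)²)/(1849 - 412820174096/1811) = (-15008 + (-17)²)/(-412816825557/1811) = (-15008 + 289)*(-1811/412816825557) = -14719*(-1811/412816825557) = 26656109/412816825557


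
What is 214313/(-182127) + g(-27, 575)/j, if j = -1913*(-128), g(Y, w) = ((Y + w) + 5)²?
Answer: 292594301/4054213248 ≈ 0.072170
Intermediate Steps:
g(Y, w) = (5 + Y + w)²
j = 244864
214313/(-182127) + g(-27, 575)/j = 214313/(-182127) + (5 - 27 + 575)²/244864 = 214313*(-1/182127) + 553²*(1/244864) = -19483/16557 + 305809*(1/244864) = -19483/16557 + 305809/244864 = 292594301/4054213248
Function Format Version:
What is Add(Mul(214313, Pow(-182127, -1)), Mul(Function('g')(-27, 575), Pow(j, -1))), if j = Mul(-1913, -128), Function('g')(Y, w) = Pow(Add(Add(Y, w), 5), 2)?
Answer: Rational(292594301, 4054213248) ≈ 0.072170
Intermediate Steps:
Function('g')(Y, w) = Pow(Add(5, Y, w), 2)
j = 244864
Add(Mul(214313, Pow(-182127, -1)), Mul(Function('g')(-27, 575), Pow(j, -1))) = Add(Mul(214313, Pow(-182127, -1)), Mul(Pow(Add(5, -27, 575), 2), Pow(244864, -1))) = Add(Mul(214313, Rational(-1, 182127)), Mul(Pow(553, 2), Rational(1, 244864))) = Add(Rational(-19483, 16557), Mul(305809, Rational(1, 244864))) = Add(Rational(-19483, 16557), Rational(305809, 244864)) = Rational(292594301, 4054213248)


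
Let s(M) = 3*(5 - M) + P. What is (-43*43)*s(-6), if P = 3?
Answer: -66564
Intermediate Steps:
s(M) = 18 - 3*M (s(M) = 3*(5 - M) + 3 = (15 - 3*M) + 3 = 18 - 3*M)
(-43*43)*s(-6) = (-43*43)*(18 - 3*(-6)) = -1849*(18 + 18) = -1849*36 = -66564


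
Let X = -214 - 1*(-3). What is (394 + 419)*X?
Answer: -171543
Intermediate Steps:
X = -211 (X = -214 + 3 = -211)
(394 + 419)*X = (394 + 419)*(-211) = 813*(-211) = -171543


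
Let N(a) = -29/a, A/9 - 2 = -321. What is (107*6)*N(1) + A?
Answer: -21489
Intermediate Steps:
A = -2871 (A = 18 + 9*(-321) = 18 - 2889 = -2871)
(107*6)*N(1) + A = (107*6)*(-29/1) - 2871 = 642*(-29*1) - 2871 = 642*(-29) - 2871 = -18618 - 2871 = -21489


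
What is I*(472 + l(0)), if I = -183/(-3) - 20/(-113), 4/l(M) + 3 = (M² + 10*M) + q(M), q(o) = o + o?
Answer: 9761156/339 ≈ 28794.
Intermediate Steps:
q(o) = 2*o
l(M) = 4/(-3 + M² + 12*M) (l(M) = 4/(-3 + ((M² + 10*M) + 2*M)) = 4/(-3 + (M² + 12*M)) = 4/(-3 + M² + 12*M))
I = 6913/113 (I = -183*(-⅓) - 20*(-1/113) = 61 + 20/113 = 6913/113 ≈ 61.177)
I*(472 + l(0)) = 6913*(472 + 4/(-3 + 0² + 12*0))/113 = 6913*(472 + 4/(-3 + 0 + 0))/113 = 6913*(472 + 4/(-3))/113 = 6913*(472 + 4*(-⅓))/113 = 6913*(472 - 4/3)/113 = (6913/113)*(1412/3) = 9761156/339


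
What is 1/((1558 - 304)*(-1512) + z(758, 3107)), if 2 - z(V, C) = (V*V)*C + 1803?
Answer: -1/1787068197 ≈ -5.5958e-10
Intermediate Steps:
z(V, C) = -1801 - C*V² (z(V, C) = 2 - ((V*V)*C + 1803) = 2 - (V²*C + 1803) = 2 - (C*V² + 1803) = 2 - (1803 + C*V²) = 2 + (-1803 - C*V²) = -1801 - C*V²)
1/((1558 - 304)*(-1512) + z(758, 3107)) = 1/((1558 - 304)*(-1512) + (-1801 - 1*3107*758²)) = 1/(1254*(-1512) + (-1801 - 1*3107*574564)) = 1/(-1896048 + (-1801 - 1785170348)) = 1/(-1896048 - 1785172149) = 1/(-1787068197) = -1/1787068197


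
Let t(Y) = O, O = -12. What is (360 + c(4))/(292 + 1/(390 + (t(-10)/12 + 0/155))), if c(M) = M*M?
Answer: 146264/113589 ≈ 1.2877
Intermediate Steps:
t(Y) = -12
c(M) = M²
(360 + c(4))/(292 + 1/(390 + (t(-10)/12 + 0/155))) = (360 + 4²)/(292 + 1/(390 + (-12/12 + 0/155))) = (360 + 16)/(292 + 1/(390 + (-12*1/12 + 0*(1/155)))) = 376/(292 + 1/(390 + (-1 + 0))) = 376/(292 + 1/(390 - 1)) = 376/(292 + 1/389) = 376/(113589/389) = 376*(389/113589) = 146264/113589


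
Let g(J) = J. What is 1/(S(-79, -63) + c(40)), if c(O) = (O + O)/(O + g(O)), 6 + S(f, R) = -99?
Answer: -1/104 ≈ -0.0096154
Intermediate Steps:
S(f, R) = -105 (S(f, R) = -6 - 99 = -105)
c(O) = 1 (c(O) = (O + O)/(O + O) = (2*O)/((2*O)) = (2*O)*(1/(2*O)) = 1)
1/(S(-79, -63) + c(40)) = 1/(-105 + 1) = 1/(-104) = -1/104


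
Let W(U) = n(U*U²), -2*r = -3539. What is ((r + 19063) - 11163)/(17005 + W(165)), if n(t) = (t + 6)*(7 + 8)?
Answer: 19339/134797940 ≈ 0.00014347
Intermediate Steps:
r = 3539/2 (r = -½*(-3539) = 3539/2 ≈ 1769.5)
n(t) = 90 + 15*t (n(t) = (6 + t)*15 = 90 + 15*t)
W(U) = 90 + 15*U³ (W(U) = 90 + 15*(U*U²) = 90 + 15*U³)
((r + 19063) - 11163)/(17005 + W(165)) = ((3539/2 + 19063) - 11163)/(17005 + (90 + 15*165³)) = (41665/2 - 11163)/(17005 + (90 + 15*4492125)) = 19339/(2*(17005 + (90 + 67381875))) = 19339/(2*(17005 + 67381965)) = (19339/2)/67398970 = (19339/2)*(1/67398970) = 19339/134797940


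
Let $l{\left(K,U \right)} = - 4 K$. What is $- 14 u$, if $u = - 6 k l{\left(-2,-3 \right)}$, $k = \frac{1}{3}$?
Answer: $224$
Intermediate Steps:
$k = \frac{1}{3} \approx 0.33333$
$u = -16$ ($u = \left(-6\right) \frac{1}{3} \left(\left(-4\right) \left(-2\right)\right) = \left(-2\right) 8 = -16$)
$- 14 u = \left(-14\right) \left(-16\right) = 224$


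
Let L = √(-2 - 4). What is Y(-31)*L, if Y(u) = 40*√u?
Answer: -40*√186 ≈ -545.53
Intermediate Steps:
L = I*√6 (L = √(-6) = I*√6 ≈ 2.4495*I)
Y(-31)*L = (40*√(-31))*(I*√6) = (40*(I*√31))*(I*√6) = (40*I*√31)*(I*√6) = -40*√186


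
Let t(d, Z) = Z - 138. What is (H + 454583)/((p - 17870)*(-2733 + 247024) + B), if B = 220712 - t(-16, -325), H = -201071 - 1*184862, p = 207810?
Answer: 13730/9280170743 ≈ 1.4795e-6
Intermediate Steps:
t(d, Z) = -138 + Z
H = -385933 (H = -201071 - 184862 = -385933)
B = 221175 (B = 220712 - (-138 - 325) = 220712 - 1*(-463) = 220712 + 463 = 221175)
(H + 454583)/((p - 17870)*(-2733 + 247024) + B) = (-385933 + 454583)/((207810 - 17870)*(-2733 + 247024) + 221175) = 68650/(189940*244291 + 221175) = 68650/(46400632540 + 221175) = 68650/46400853715 = 68650*(1/46400853715) = 13730/9280170743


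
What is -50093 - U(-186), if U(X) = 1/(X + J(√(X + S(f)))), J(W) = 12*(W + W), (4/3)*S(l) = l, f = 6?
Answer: -1161656639/23190 + 11*I*√6/11595 ≈ -50093.0 + 0.0023238*I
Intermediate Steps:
S(l) = 3*l/4
J(W) = 24*W (J(W) = 12*(2*W) = 24*W)
U(X) = 1/(X + 24*√(9/2 + X)) (U(X) = 1/(X + 24*√(X + (¾)*6)) = 1/(X + 24*√(X + 9/2)) = 1/(X + 24*√(9/2 + X)))
-50093 - U(-186) = -50093 - 1/(-186 + 12*√2*√(9 + 2*(-186))) = -50093 - 1/(-186 + 12*√2*√(9 - 372)) = -50093 - 1/(-186 + 12*√2*√(-363)) = -50093 - 1/(-186 + 12*√2*(11*I*√3)) = -50093 - 1/(-186 + 132*I*√6)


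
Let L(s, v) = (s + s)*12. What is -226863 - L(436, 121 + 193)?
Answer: -237327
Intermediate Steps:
L(s, v) = 24*s (L(s, v) = (2*s)*12 = 24*s)
-226863 - L(436, 121 + 193) = -226863 - 24*436 = -226863 - 1*10464 = -226863 - 10464 = -237327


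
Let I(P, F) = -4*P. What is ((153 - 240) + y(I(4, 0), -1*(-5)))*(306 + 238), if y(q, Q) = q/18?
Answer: -430304/9 ≈ -47812.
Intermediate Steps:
y(q, Q) = q/18 (y(q, Q) = q*(1/18) = q/18)
((153 - 240) + y(I(4, 0), -1*(-5)))*(306 + 238) = ((153 - 240) + (-4*4)/18)*(306 + 238) = (-87 + (1/18)*(-16))*544 = (-87 - 8/9)*544 = -791/9*544 = -430304/9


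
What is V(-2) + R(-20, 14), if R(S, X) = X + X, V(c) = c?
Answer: 26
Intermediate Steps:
R(S, X) = 2*X
V(-2) + R(-20, 14) = -2 + 2*14 = -2 + 28 = 26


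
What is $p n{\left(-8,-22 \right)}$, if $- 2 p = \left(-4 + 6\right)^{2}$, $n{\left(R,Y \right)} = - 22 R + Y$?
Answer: $-308$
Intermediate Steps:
$n{\left(R,Y \right)} = Y - 22 R$
$p = -2$ ($p = - \frac{\left(-4 + 6\right)^{2}}{2} = - \frac{2^{2}}{2} = \left(- \frac{1}{2}\right) 4 = -2$)
$p n{\left(-8,-22 \right)} = - 2 \left(-22 - -176\right) = - 2 \left(-22 + 176\right) = \left(-2\right) 154 = -308$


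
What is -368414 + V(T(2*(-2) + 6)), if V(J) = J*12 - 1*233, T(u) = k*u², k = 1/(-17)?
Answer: -6267047/17 ≈ -3.6865e+5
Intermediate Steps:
k = -1/17 ≈ -0.058824
T(u) = -u²/17
V(J) = -233 + 12*J (V(J) = 12*J - 233 = -233 + 12*J)
-368414 + V(T(2*(-2) + 6)) = -368414 + (-233 + 12*(-(2*(-2) + 6)²/17)) = -368414 + (-233 + 12*(-(-4 + 6)²/17)) = -368414 + (-233 + 12*(-1/17*2²)) = -368414 + (-233 + 12*(-1/17*4)) = -368414 + (-233 + 12*(-4/17)) = -368414 + (-233 - 48/17) = -368414 - 4009/17 = -6267047/17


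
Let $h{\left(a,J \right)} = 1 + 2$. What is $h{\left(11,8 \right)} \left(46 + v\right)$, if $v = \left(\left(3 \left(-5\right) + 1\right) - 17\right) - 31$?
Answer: $-48$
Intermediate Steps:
$h{\left(a,J \right)} = 3$
$v = -62$ ($v = \left(\left(-15 + 1\right) - 17\right) - 31 = \left(-14 - 17\right) - 31 = -31 - 31 = -62$)
$h{\left(11,8 \right)} \left(46 + v\right) = 3 \left(46 - 62\right) = 3 \left(-16\right) = -48$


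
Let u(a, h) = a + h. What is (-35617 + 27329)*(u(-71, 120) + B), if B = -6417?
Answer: 52777984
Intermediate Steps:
(-35617 + 27329)*(u(-71, 120) + B) = (-35617 + 27329)*((-71 + 120) - 6417) = -8288*(49 - 6417) = -8288*(-6368) = 52777984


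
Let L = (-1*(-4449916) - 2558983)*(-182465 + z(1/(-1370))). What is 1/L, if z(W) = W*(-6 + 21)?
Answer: -274/94537976290329 ≈ -2.8983e-12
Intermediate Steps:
z(W) = 15*W (z(W) = W*15 = 15*W)
L = -94537976290329/274 (L = (-1*(-4449916) - 2558983)*(-182465 + 15/(-1370)) = (4449916 - 2558983)*(-182465 + 15*(-1/1370)) = 1890933*(-182465 - 3/274) = 1890933*(-49995413/274) = -94537976290329/274 ≈ -3.4503e+11)
1/L = 1/(-94537976290329/274) = -274/94537976290329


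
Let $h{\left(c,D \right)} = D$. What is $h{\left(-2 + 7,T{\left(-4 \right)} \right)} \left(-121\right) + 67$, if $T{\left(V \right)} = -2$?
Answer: $309$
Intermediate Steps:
$h{\left(-2 + 7,T{\left(-4 \right)} \right)} \left(-121\right) + 67 = \left(-2\right) \left(-121\right) + 67 = 242 + 67 = 309$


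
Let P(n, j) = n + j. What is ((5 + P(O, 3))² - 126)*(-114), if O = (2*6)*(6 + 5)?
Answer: -2220036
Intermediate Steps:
O = 132 (O = 12*11 = 132)
P(n, j) = j + n
((5 + P(O, 3))² - 126)*(-114) = ((5 + (3 + 132))² - 126)*(-114) = ((5 + 135)² - 126)*(-114) = (140² - 126)*(-114) = (19600 - 126)*(-114) = 19474*(-114) = -2220036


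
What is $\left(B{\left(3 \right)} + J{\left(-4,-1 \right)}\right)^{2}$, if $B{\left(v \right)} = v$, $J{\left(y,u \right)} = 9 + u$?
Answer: $121$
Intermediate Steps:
$\left(B{\left(3 \right)} + J{\left(-4,-1 \right)}\right)^{2} = \left(3 + \left(9 - 1\right)\right)^{2} = \left(3 + 8\right)^{2} = 11^{2} = 121$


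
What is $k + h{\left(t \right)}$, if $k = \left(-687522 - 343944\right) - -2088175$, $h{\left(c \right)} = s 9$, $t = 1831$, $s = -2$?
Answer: $1056691$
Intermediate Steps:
$h{\left(c \right)} = -18$ ($h{\left(c \right)} = \left(-2\right) 9 = -18$)
$k = 1056709$ ($k = -1031466 + 2088175 = 1056709$)
$k + h{\left(t \right)} = 1056709 - 18 = 1056691$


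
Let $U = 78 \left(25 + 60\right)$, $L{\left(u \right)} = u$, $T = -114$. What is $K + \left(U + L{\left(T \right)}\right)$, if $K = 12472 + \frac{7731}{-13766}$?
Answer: $\frac{261381077}{13766} \approx 18987.0$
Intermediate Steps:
$U = 6630$ ($U = 78 \cdot 85 = 6630$)
$K = \frac{171681821}{13766}$ ($K = 12472 + 7731 \left(- \frac{1}{13766}\right) = 12472 - \frac{7731}{13766} = \frac{171681821}{13766} \approx 12471.0$)
$K + \left(U + L{\left(T \right)}\right) = \frac{171681821}{13766} + \left(6630 - 114\right) = \frac{171681821}{13766} + 6516 = \frac{261381077}{13766}$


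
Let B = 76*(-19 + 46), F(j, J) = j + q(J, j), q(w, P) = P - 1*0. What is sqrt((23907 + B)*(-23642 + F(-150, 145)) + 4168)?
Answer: I*sqrt(621506210) ≈ 24930.0*I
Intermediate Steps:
q(w, P) = P (q(w, P) = P + 0 = P)
F(j, J) = 2*j (F(j, J) = j + j = 2*j)
B = 2052 (B = 76*27 = 2052)
sqrt((23907 + B)*(-23642 + F(-150, 145)) + 4168) = sqrt((23907 + 2052)*(-23642 + 2*(-150)) + 4168) = sqrt(25959*(-23642 - 300) + 4168) = sqrt(25959*(-23942) + 4168) = sqrt(-621510378 + 4168) = sqrt(-621506210) = I*sqrt(621506210)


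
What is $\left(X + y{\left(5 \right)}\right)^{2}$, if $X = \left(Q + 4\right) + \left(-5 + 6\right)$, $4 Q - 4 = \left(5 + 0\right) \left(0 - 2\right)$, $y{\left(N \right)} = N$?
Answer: $\frac{289}{4} \approx 72.25$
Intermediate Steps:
$Q = - \frac{3}{2}$ ($Q = 1 + \frac{\left(5 + 0\right) \left(0 - 2\right)}{4} = 1 + \frac{5 \left(-2\right)}{4} = 1 + \frac{1}{4} \left(-10\right) = 1 - \frac{5}{2} = - \frac{3}{2} \approx -1.5$)
$X = \frac{7}{2}$ ($X = \left(- \frac{3}{2} + 4\right) + \left(-5 + 6\right) = \frac{5}{2} + 1 = \frac{7}{2} \approx 3.5$)
$\left(X + y{\left(5 \right)}\right)^{2} = \left(\frac{7}{2} + 5\right)^{2} = \left(\frac{17}{2}\right)^{2} = \frac{289}{4}$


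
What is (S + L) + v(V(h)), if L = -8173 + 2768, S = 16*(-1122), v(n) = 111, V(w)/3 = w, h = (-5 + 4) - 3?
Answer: -23246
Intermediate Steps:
h = -4 (h = -1 - 3 = -4)
V(w) = 3*w
S = -17952
L = -5405
(S + L) + v(V(h)) = (-17952 - 5405) + 111 = -23357 + 111 = -23246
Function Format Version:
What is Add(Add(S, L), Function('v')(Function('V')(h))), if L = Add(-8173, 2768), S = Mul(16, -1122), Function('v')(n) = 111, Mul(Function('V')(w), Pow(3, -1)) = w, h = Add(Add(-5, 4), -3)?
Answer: -23246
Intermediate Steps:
h = -4 (h = Add(-1, -3) = -4)
Function('V')(w) = Mul(3, w)
S = -17952
L = -5405
Add(Add(S, L), Function('v')(Function('V')(h))) = Add(Add(-17952, -5405), 111) = Add(-23357, 111) = -23246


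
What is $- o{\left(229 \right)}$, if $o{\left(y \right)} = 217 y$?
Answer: $-49693$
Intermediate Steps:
$- o{\left(229 \right)} = - 217 \cdot 229 = \left(-1\right) 49693 = -49693$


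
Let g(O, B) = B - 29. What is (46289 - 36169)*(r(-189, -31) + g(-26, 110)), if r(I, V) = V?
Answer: 506000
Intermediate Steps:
g(O, B) = -29 + B
(46289 - 36169)*(r(-189, -31) + g(-26, 110)) = (46289 - 36169)*(-31 + (-29 + 110)) = 10120*(-31 + 81) = 10120*50 = 506000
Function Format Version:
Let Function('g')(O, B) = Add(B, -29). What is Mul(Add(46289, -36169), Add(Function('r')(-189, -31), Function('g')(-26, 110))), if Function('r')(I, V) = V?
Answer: 506000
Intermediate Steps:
Function('g')(O, B) = Add(-29, B)
Mul(Add(46289, -36169), Add(Function('r')(-189, -31), Function('g')(-26, 110))) = Mul(Add(46289, -36169), Add(-31, Add(-29, 110))) = Mul(10120, Add(-31, 81)) = Mul(10120, 50) = 506000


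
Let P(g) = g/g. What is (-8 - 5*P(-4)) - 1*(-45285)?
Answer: 45272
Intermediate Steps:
P(g) = 1
(-8 - 5*P(-4)) - 1*(-45285) = (-8 - 5*1) - 1*(-45285) = (-8 - 5) + 45285 = -13 + 45285 = 45272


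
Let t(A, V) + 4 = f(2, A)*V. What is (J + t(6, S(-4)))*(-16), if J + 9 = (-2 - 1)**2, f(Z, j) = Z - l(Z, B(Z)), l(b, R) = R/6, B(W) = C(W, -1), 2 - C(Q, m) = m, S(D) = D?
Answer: 160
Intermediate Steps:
C(Q, m) = 2 - m
B(W) = 3 (B(W) = 2 - 1*(-1) = 2 + 1 = 3)
l(b, R) = R/6 (l(b, R) = R*(1/6) = R/6)
f(Z, j) = -1/2 + Z (f(Z, j) = Z - 3/6 = Z - 1*1/2 = Z - 1/2 = -1/2 + Z)
t(A, V) = -4 + 3*V/2 (t(A, V) = -4 + (-1/2 + 2)*V = -4 + 3*V/2)
J = 0 (J = -9 + (-2 - 1)**2 = -9 + (-3)**2 = -9 + 9 = 0)
(J + t(6, S(-4)))*(-16) = (0 + (-4 + (3/2)*(-4)))*(-16) = (0 + (-4 - 6))*(-16) = (0 - 10)*(-16) = -10*(-16) = 160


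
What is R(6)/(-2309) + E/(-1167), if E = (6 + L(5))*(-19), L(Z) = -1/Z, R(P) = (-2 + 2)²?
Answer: 551/5835 ≈ 0.094430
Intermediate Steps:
R(P) = 0 (R(P) = 0² = 0)
E = -551/5 (E = (6 - 1/5)*(-19) = (6 - 1*⅕)*(-19) = (6 - ⅕)*(-19) = (29/5)*(-19) = -551/5 ≈ -110.20)
R(6)/(-2309) + E/(-1167) = 0/(-2309) - 551/5/(-1167) = 0*(-1/2309) - 551/5*(-1/1167) = 0 + 551/5835 = 551/5835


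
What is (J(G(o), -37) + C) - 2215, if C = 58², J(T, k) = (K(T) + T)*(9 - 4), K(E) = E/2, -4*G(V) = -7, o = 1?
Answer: 9297/8 ≈ 1162.1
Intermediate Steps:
G(V) = 7/4 (G(V) = -¼*(-7) = 7/4)
K(E) = E/2 (K(E) = E*(½) = E/2)
J(T, k) = 15*T/2 (J(T, k) = (T/2 + T)*(9 - 4) = (3*T/2)*5 = 15*T/2)
C = 3364
(J(G(o), -37) + C) - 2215 = ((15/2)*(7/4) + 3364) - 2215 = (105/8 + 3364) - 2215 = 27017/8 - 2215 = 9297/8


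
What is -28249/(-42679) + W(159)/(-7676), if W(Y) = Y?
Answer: 16157951/25200308 ≈ 0.64118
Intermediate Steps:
-28249/(-42679) + W(159)/(-7676) = -28249/(-42679) + 159/(-7676) = -28249*(-1/42679) + 159*(-1/7676) = 2173/3283 - 159/7676 = 16157951/25200308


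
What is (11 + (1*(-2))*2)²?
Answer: 49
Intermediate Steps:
(11 + (1*(-2))*2)² = (11 - 2*2)² = (11 - 4)² = 7² = 49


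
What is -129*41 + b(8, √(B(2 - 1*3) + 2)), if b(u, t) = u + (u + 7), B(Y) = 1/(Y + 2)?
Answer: -5266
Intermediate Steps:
B(Y) = 1/(2 + Y)
b(u, t) = 7 + 2*u (b(u, t) = u + (7 + u) = 7 + 2*u)
-129*41 + b(8, √(B(2 - 1*3) + 2)) = -129*41 + (7 + 2*8) = -5289 + (7 + 16) = -5289 + 23 = -5266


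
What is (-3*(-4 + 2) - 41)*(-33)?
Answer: 1155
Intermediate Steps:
(-3*(-4 + 2) - 41)*(-33) = (-3*(-2) - 41)*(-33) = (6 - 41)*(-33) = -35*(-33) = 1155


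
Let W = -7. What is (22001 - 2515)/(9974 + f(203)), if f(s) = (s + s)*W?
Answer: 9743/3566 ≈ 2.7322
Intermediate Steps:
f(s) = -14*s (f(s) = (s + s)*(-7) = (2*s)*(-7) = -14*s)
(22001 - 2515)/(9974 + f(203)) = (22001 - 2515)/(9974 - 14*203) = 19486/(9974 - 2842) = 19486/7132 = 19486*(1/7132) = 9743/3566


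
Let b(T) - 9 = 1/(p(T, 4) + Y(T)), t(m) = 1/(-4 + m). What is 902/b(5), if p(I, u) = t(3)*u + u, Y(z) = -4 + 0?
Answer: 3608/35 ≈ 103.09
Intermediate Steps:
Y(z) = -4
p(I, u) = 0 (p(I, u) = u/(-4 + 3) + u = u/(-1) + u = -u + u = 0)
b(T) = 35/4 (b(T) = 9 + 1/(0 - 4) = 9 + 1/(-4) = 9 - ¼ = 35/4)
902/b(5) = 902/(35/4) = 902*(4/35) = 3608/35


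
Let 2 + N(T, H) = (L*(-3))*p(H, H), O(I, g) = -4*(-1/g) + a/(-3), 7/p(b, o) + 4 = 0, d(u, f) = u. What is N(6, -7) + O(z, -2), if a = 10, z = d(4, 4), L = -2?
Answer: -107/6 ≈ -17.833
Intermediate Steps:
z = 4
p(b, o) = -7/4 (p(b, o) = 7/(-4 + 0) = 7/(-4) = 7*(-¼) = -7/4)
O(I, g) = -10/3 + 4/g (O(I, g) = -4*(-1/g) + 10/(-3) = -(-4)/g + 10*(-⅓) = 4/g - 10/3 = -10/3 + 4/g)
N(T, H) = -25/2 (N(T, H) = -2 - 2*(-3)*(-7/4) = -2 + 6*(-7/4) = -2 - 21/2 = -25/2)
N(6, -7) + O(z, -2) = -25/2 + (-10/3 + 4/(-2)) = -25/2 + (-10/3 + 4*(-½)) = -25/2 + (-10/3 - 2) = -25/2 - 16/3 = -107/6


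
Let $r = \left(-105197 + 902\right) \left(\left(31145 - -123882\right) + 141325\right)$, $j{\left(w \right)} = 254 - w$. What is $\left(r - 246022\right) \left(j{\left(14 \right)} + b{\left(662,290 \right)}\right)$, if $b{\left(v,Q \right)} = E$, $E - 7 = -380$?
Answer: $4110800955646$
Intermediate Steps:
$E = -373$ ($E = 7 - 380 = -373$)
$b{\left(v,Q \right)} = -373$
$r = -30908031840$ ($r = - 104295 \left(\left(31145 + 123882\right) + 141325\right) = - 104295 \left(155027 + 141325\right) = \left(-104295\right) 296352 = -30908031840$)
$\left(r - 246022\right) \left(j{\left(14 \right)} + b{\left(662,290 \right)}\right) = \left(-30908031840 - 246022\right) \left(\left(254 - 14\right) - 373\right) = - 30908277862 \left(\left(254 - 14\right) - 373\right) = - 30908277862 \left(240 - 373\right) = \left(-30908277862\right) \left(-133\right) = 4110800955646$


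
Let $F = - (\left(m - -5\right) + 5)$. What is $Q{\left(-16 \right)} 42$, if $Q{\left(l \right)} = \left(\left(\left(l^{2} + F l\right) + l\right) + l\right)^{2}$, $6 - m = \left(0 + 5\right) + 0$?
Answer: $6720000$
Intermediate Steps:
$m = 1$ ($m = 6 - \left(\left(0 + 5\right) + 0\right) = 6 - \left(5 + 0\right) = 6 - 5 = 1$)
$F = -11$ ($F = - (\left(1 - -5\right) + 5) = - (\left(1 + 5\right) + 5) = - (6 + 5) = \left(-1\right) 11 = -11$)
$Q{\left(l \right)} = \left(l^{2} - 9 l\right)^{2}$ ($Q{\left(l \right)} = \left(\left(\left(l^{2} - 11 l\right) + l\right) + l\right)^{2} = \left(\left(l^{2} - 10 l\right) + l\right)^{2} = \left(l^{2} - 9 l\right)^{2}$)
$Q{\left(-16 \right)} 42 = \left(-16\right)^{2} \left(-9 - 16\right)^{2} \cdot 42 = 256 \left(-25\right)^{2} \cdot 42 = 256 \cdot 625 \cdot 42 = 160000 \cdot 42 = 6720000$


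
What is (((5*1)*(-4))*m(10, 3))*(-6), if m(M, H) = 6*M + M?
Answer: 8400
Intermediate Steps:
m(M, H) = 7*M
(((5*1)*(-4))*m(10, 3))*(-6) = (((5*1)*(-4))*(7*10))*(-6) = ((5*(-4))*70)*(-6) = -20*70*(-6) = -1400*(-6) = 8400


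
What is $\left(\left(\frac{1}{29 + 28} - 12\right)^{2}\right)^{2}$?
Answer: $\frac{217611987121}{10556001} \approx 20615.0$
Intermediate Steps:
$\left(\left(\frac{1}{29 + 28} - 12\right)^{2}\right)^{2} = \left(\left(\frac{1}{57} - 12\right)^{2}\right)^{2} = \left(\left(- \frac{683}{57}\right)^{2}\right)^{2} = \left(\frac{466489}{3249}\right)^{2} = \frac{217611987121}{10556001}$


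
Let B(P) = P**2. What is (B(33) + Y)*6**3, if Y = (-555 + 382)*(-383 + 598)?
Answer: -7798896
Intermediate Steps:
Y = -37195 (Y = -173*215 = -37195)
(B(33) + Y)*6**3 = (33**2 - 37195)*6**3 = (1089 - 37195)*216 = -36106*216 = -7798896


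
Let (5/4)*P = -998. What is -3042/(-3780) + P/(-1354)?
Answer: 39649/28434 ≈ 1.3944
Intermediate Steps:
P = -3992/5 (P = (⅘)*(-998) = -3992/5 ≈ -798.40)
-3042/(-3780) + P/(-1354) = -3042/(-3780) - 3992/5/(-1354) = -3042*(-1/3780) - 3992/5*(-1/1354) = 169/210 + 1996/3385 = 39649/28434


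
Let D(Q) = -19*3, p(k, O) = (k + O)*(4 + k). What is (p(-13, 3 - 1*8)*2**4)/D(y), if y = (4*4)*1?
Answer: -864/19 ≈ -45.474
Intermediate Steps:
p(k, O) = (4 + k)*(O + k) (p(k, O) = (O + k)*(4 + k) = (4 + k)*(O + k))
y = 16 (y = 16*1 = 16)
D(Q) = -57
(p(-13, 3 - 1*8)*2**4)/D(y) = (((-13)**2 + 4*(3 - 1*8) + 4*(-13) + (3 - 1*8)*(-13))*2**4)/(-57) = ((169 + 4*(3 - 8) - 52 + (3 - 8)*(-13))*16)*(-1/57) = ((169 + 4*(-5) - 52 - 5*(-13))*16)*(-1/57) = ((169 - 20 - 52 + 65)*16)*(-1/57) = (162*16)*(-1/57) = 2592*(-1/57) = -864/19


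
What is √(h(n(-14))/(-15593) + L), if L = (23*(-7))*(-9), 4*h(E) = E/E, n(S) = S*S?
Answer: √1409248982011/31186 ≈ 38.066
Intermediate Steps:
n(S) = S²
h(E) = ¼ (h(E) = (E/E)/4 = (¼)*1 = ¼)
L = 1449 (L = -161*(-9) = 1449)
√(h(n(-14))/(-15593) + L) = √((¼)/(-15593) + 1449) = √((¼)*(-1/15593) + 1449) = √(-1/62372 + 1449) = √(90377027/62372) = √1409248982011/31186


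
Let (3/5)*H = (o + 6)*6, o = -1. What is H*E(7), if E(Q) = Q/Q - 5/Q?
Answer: 100/7 ≈ 14.286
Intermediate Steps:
E(Q) = 1 - 5/Q
H = 50 (H = 5*((-1 + 6)*6)/3 = 5*(5*6)/3 = (5/3)*30 = 50)
H*E(7) = 50*((-5 + 7)/7) = 50*((⅐)*2) = 50*(2/7) = 100/7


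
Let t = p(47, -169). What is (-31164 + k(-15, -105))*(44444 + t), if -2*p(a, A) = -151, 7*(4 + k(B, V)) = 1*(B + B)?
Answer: -9714422017/7 ≈ -1.3878e+9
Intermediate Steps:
k(B, V) = -4 + 2*B/7 (k(B, V) = -4 + (1*(B + B))/7 = -4 + (1*(2*B))/7 = -4 + (2*B)/7 = -4 + 2*B/7)
p(a, A) = 151/2 (p(a, A) = -1/2*(-151) = 151/2)
t = 151/2 ≈ 75.500
(-31164 + k(-15, -105))*(44444 + t) = (-31164 + (-4 + (2/7)*(-15)))*(44444 + 151/2) = (-31164 + (-4 - 30/7))*(89039/2) = (-31164 - 58/7)*(89039/2) = -218206/7*89039/2 = -9714422017/7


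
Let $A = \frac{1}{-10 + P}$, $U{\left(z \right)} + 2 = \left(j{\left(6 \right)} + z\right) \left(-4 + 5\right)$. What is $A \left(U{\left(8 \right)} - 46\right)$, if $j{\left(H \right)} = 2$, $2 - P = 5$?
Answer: $\frac{38}{13} \approx 2.9231$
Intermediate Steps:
$P = -3$ ($P = 2 - 5 = -3$)
$U{\left(z \right)} = z$ ($U{\left(z \right)} = -2 + \left(2 + z\right) \left(-4 + 5\right) = -2 + \left(2 + z\right) 1 = -2 + \left(2 + z\right) = z$)
$A = - \frac{1}{13}$ ($A = \frac{1}{-10 - 3} = \frac{1}{-13} = - \frac{1}{13} \approx -0.076923$)
$A \left(U{\left(8 \right)} - 46\right) = - \frac{8 - 46}{13} = \left(- \frac{1}{13}\right) \left(-38\right) = \frac{38}{13}$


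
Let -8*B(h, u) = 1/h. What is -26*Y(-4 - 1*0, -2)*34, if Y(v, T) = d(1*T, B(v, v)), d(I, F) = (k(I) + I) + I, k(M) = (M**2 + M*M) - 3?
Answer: -884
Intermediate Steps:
B(h, u) = -1/(8*h)
k(M) = -3 + 2*M**2 (k(M) = (M**2 + M**2) - 3 = 2*M**2 - 3 = -3 + 2*M**2)
d(I, F) = -3 + 2*I + 2*I**2 (d(I, F) = ((-3 + 2*I**2) + I) + I = (-3 + I + 2*I**2) + I = -3 + 2*I + 2*I**2)
Y(v, T) = -3 + 2*T + 2*T**2 (Y(v, T) = -3 + 2*(1*T) + 2*(1*T)**2 = -3 + 2*T + 2*T**2)
-26*Y(-4 - 1*0, -2)*34 = -26*(-3 + 2*(-2) + 2*(-2)**2)*34 = -26*(-3 - 4 + 2*4)*34 = -26*(-3 - 4 + 8)*34 = -26*1*34 = -26*34 = -884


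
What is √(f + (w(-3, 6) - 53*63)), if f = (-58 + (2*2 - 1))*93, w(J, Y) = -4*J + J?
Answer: I*√8445 ≈ 91.897*I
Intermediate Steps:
w(J, Y) = -3*J
f = -5115 (f = (-58 + (4 - 1))*93 = (-58 + 3)*93 = -55*93 = -5115)
√(f + (w(-3, 6) - 53*63)) = √(-5115 + (-3*(-3) - 53*63)) = √(-5115 + (9 - 3339)) = √(-5115 - 3330) = √(-8445) = I*√8445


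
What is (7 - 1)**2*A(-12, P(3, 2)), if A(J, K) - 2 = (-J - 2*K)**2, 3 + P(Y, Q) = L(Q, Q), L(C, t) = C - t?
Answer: 11736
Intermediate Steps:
P(Y, Q) = -3 (P(Y, Q) = -3 + (Q - Q) = -3 + 0 = -3)
A(J, K) = 2 + (-J - 2*K)**2
(7 - 1)**2*A(-12, P(3, 2)) = (7 - 1)**2*(2 + (-12 + 2*(-3))**2) = 6**2*(2 + (-12 - 6)**2) = 36*(2 + (-18)**2) = 36*(2 + 324) = 36*326 = 11736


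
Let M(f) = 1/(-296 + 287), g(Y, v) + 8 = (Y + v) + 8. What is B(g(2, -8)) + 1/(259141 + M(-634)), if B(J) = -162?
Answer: -377827407/2332268 ≈ -162.00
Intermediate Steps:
g(Y, v) = Y + v (g(Y, v) = -8 + ((Y + v) + 8) = -8 + (8 + Y + v) = Y + v)
M(f) = -⅑ (M(f) = 1/(-9) = -⅑)
B(g(2, -8)) + 1/(259141 + M(-634)) = -162 + 1/(259141 - ⅑) = -162 + 1/(2332268/9) = -162 + 9/2332268 = -377827407/2332268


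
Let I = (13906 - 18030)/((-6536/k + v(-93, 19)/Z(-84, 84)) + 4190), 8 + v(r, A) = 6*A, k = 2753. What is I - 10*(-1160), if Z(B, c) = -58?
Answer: 3876177045412/334181577 ≈ 11599.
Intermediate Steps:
v(r, A) = -8 + 6*A
I = -329247788/334181577 (I = (13906 - 18030)/((-6536/2753 + (-8 + 6*19)/(-58)) + 4190) = -4124/((-6536*1/2753 + (-8 + 114)*(-1/58)) + 4190) = -4124/((-6536/2753 + 106*(-1/58)) + 4190) = -4124/((-6536/2753 - 53/29) + 4190) = -4124/(-335453/79837 + 4190) = -4124/334181577/79837 = -4124*79837/334181577 = -329247788/334181577 ≈ -0.98524)
I - 10*(-1160) = -329247788/334181577 - 10*(-1160) = -329247788/334181577 + 11600 = 3876177045412/334181577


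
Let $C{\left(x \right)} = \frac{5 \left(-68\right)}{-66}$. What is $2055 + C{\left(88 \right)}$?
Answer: $\frac{67985}{33} \approx 2060.2$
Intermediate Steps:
$C{\left(x \right)} = \frac{170}{33}$ ($C{\left(x \right)} = \left(-340\right) \left(- \frac{1}{66}\right) = \frac{170}{33}$)
$2055 + C{\left(88 \right)} = 2055 + \frac{170}{33} = \frac{67985}{33}$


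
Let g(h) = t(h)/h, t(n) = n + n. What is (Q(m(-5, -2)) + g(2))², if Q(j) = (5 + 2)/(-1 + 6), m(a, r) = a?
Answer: 289/25 ≈ 11.560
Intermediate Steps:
t(n) = 2*n
g(h) = 2 (g(h) = (2*h)/h = 2)
Q(j) = 7/5
(Q(m(-5, -2)) + g(2))² = (7/5 + 2)² = (17/5)² = 289/25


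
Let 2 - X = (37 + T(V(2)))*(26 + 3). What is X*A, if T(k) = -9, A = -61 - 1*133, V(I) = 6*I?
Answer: 157140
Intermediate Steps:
A = -194 (A = -61 - 133 = -194)
X = -810 (X = 2 - (37 - 9)*(26 + 3) = 2 - 28*29 = 2 - 1*812 = 2 - 812 = -810)
X*A = -810*(-194) = 157140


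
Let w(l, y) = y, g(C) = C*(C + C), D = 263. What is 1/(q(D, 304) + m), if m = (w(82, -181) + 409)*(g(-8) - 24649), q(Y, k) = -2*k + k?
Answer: -1/5591092 ≈ -1.7886e-7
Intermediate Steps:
g(C) = 2*C² (g(C) = C*(2*C) = 2*C²)
q(Y, k) = -k
m = -5590788 (m = (-181 + 409)*(2*(-8)² - 24649) = 228*(2*64 - 24649) = 228*(128 - 24649) = 228*(-24521) = -5590788)
1/(q(D, 304) + m) = 1/(-1*304 - 5590788) = 1/(-304 - 5590788) = 1/(-5591092) = -1/5591092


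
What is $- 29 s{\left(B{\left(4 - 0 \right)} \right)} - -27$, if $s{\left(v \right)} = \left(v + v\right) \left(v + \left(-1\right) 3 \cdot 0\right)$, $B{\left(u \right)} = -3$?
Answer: $-495$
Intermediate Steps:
$s{\left(v \right)} = 2 v^{2}$ ($s{\left(v \right)} = 2 v \left(v - 0\right) = 2 v \left(v + 0\right) = 2 v v = 2 v^{2}$)
$- 29 s{\left(B{\left(4 - 0 \right)} \right)} - -27 = - 29 \cdot 2 \left(-3\right)^{2} - -27 = - 29 \cdot 2 \cdot 9 + 27 = \left(-29\right) 18 + 27 = -522 + 27 = -495$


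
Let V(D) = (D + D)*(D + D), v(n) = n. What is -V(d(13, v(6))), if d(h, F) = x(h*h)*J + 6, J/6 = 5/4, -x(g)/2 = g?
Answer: -25583364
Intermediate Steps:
x(g) = -2*g
J = 15/2 (J = 6*(5/4) = 15/2 ≈ 7.5000)
d(h, F) = 6 - 15*h**2 (d(h, F) = -2*h*h*(15/2) + 6 = -2*h**2*(15/2) + 6 = -15*h**2 + 6 = 6 - 15*h**2)
V(D) = 4*D**2 (V(D) = (2*D)*(2*D) = 4*D**2)
-V(d(13, v(6))) = -4*(6 - 15*13**2)**2 = -4*(6 - 15*169)**2 = -4*(6 - 2535)**2 = -4*(-2529)**2 = -4*6395841 = -1*25583364 = -25583364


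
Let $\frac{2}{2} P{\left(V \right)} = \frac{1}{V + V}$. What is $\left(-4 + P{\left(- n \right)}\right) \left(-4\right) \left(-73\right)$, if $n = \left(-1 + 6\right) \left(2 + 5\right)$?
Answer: $- \frac{41026}{35} \approx -1172.2$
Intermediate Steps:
$n = 35$ ($n = 5 \cdot 7 = 35$)
$P{\left(V \right)} = \frac{1}{2 V}$ ($P{\left(V \right)} = \frac{1}{V + V} = \frac{1}{2 V}$)
$\left(-4 + P{\left(- n \right)}\right) \left(-4\right) \left(-73\right) = \left(-4 + \frac{1}{2 \left(\left(-1\right) 35\right)}\right) \left(-4\right) \left(-73\right) = \left(-4 + \frac{1}{2 \left(-35\right)}\right) \left(-4\right) \left(-73\right) = \left(-4 + \frac{1}{2} \left(- \frac{1}{35}\right)\right) \left(-4\right) \left(-73\right) = \left(-4 - \frac{1}{70}\right) \left(-4\right) \left(-73\right) = \left(- \frac{281}{70}\right) \left(-4\right) \left(-73\right) = \frac{562}{35} \left(-73\right) = - \frac{41026}{35}$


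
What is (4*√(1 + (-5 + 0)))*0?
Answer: 0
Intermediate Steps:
(4*√(1 + (-5 + 0)))*0 = (4*√(1 - 5))*0 = (4*√(-4))*0 = (4*(2*I))*0 = (8*I)*0 = 0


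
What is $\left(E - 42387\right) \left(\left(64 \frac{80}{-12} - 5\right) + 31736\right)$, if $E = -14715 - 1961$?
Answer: $- \frac{5546783519}{3} \approx -1.8489 \cdot 10^{9}$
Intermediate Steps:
$E = -16676$
$\left(E - 42387\right) \left(\left(64 \frac{80}{-12} - 5\right) + 31736\right) = \left(-16676 - 42387\right) \left(\left(64 \frac{80}{-12} - 5\right) + 31736\right) = - 59063 \left(\left(64 \cdot 80 \left(- \frac{1}{12}\right) - 5\right) + 31736\right) = - 59063 \left(\left(64 \left(- \frac{20}{3}\right) - 5\right) + 31736\right) = - 59063 \left(\left(- \frac{1280}{3} - 5\right) + 31736\right) = - 59063 \left(- \frac{1295}{3} + 31736\right) = \left(-59063\right) \frac{93913}{3} = - \frac{5546783519}{3}$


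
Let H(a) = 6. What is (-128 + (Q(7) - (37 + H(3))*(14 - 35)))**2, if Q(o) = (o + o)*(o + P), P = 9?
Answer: 998001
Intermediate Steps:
Q(o) = 2*o*(9 + o) (Q(o) = (o + o)*(o + 9) = (2*o)*(9 + o) = 2*o*(9 + o))
(-128 + (Q(7) - (37 + H(3))*(14 - 35)))**2 = (-128 + (2*7*(9 + 7) - (37 + 6)*(14 - 35)))**2 = (-128 + (2*7*16 - 43*(-21)))**2 = (-128 + (224 - 1*(-903)))**2 = (-128 + (224 + 903))**2 = (-128 + 1127)**2 = 999**2 = 998001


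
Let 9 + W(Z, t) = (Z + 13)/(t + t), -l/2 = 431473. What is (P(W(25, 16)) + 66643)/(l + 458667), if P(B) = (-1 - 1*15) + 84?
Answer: -66711/404279 ≈ -0.16501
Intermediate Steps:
l = -862946 (l = -2*431473 = -862946)
W(Z, t) = -9 + (13 + Z)/(2*t) (W(Z, t) = -9 + (Z + 13)/(t + t) = -9 + (13 + Z)/((2*t)) = -9 + (13 + Z)*(1/(2*t)) = -9 + (13 + Z)/(2*t))
P(B) = 68 (P(B) = (-1 - 15) + 84 = -16 + 84 = 68)
(P(W(25, 16)) + 66643)/(l + 458667) = (68 + 66643)/(-862946 + 458667) = 66711/(-404279) = 66711*(-1/404279) = -66711/404279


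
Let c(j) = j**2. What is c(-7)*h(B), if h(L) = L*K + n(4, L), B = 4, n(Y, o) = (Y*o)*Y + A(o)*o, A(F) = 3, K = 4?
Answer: 4508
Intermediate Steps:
n(Y, o) = 3*o + o*Y**2 (n(Y, o) = (Y*o)*Y + 3*o = o*Y**2 + 3*o = 3*o + o*Y**2)
h(L) = 23*L (h(L) = L*4 + L*(3 + 4**2) = 4*L + L*(3 + 16) = 4*L + L*19 = 4*L + 19*L = 23*L)
c(-7)*h(B) = (-7)**2*(23*4) = 49*92 = 4508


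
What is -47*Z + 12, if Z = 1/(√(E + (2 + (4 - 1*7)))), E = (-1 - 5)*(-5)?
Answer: 12 - 47*√29/29 ≈ 3.2723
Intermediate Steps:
E = 30 (E = -6*(-5) = 30)
Z = √29/29 (Z = 1/(√(30 + (2 + (4 - 1*7)))) = 1/(√(30 + (2 + (4 - 7)))) = 1/(√(30 + (2 - 3))) = 1/(√(30 - 1)) = 1/(√29) = √29/29 ≈ 0.18570)
-47*Z + 12 = -47*√29/29 + 12 = 12 - 47*√29/29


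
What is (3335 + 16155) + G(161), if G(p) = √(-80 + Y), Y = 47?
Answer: 19490 + I*√33 ≈ 19490.0 + 5.7446*I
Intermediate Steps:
G(p) = I*√33 (G(p) = √(-80 + 47) = √(-33) = I*√33)
(3335 + 16155) + G(161) = (3335 + 16155) + I*√33 = 19490 + I*√33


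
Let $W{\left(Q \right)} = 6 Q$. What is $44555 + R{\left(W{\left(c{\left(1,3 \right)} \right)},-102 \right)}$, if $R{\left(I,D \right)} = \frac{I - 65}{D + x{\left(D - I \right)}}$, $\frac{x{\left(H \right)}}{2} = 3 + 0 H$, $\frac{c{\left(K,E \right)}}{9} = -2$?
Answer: $\frac{4277453}{96} \approx 44557.0$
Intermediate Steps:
$c{\left(K,E \right)} = -18$ ($c{\left(K,E \right)} = 9 \left(-2\right) = -18$)
$x{\left(H \right)} = 6$ ($x{\left(H \right)} = 2 \left(3 + 0 H\right) = 2 \left(3 + 0\right) = 2 \cdot 3 = 6$)
$R{\left(I,D \right)} = \frac{-65 + I}{6 + D}$ ($R{\left(I,D \right)} = \frac{I - 65}{D + 6} = \frac{-65 + I}{6 + D}$)
$44555 + R{\left(W{\left(c{\left(1,3 \right)} \right)},-102 \right)} = 44555 + \frac{-65 + 6 \left(-18\right)}{6 - 102} = 44555 + \frac{-65 - 108}{-96} = 44555 - - \frac{173}{96} = 44555 + \frac{173}{96} = \frac{4277453}{96}$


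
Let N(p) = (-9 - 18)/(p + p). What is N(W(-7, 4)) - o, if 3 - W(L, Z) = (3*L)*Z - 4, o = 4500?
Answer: -819027/182 ≈ -4500.1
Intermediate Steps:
W(L, Z) = 7 - 3*L*Z (W(L, Z) = 3 - ((3*L)*Z - 4) = 3 - (3*L*Z - 4) = 3 - (-4 + 3*L*Z) = 3 + (4 - 3*L*Z) = 7 - 3*L*Z)
N(p) = -27/(2*p) (N(p) = -27*1/(2*p) = -27/(2*p))
N(W(-7, 4)) - o = -27/(2*(7 - 3*(-7)*4)) - 1*4500 = -27/(2*(7 + 84)) - 4500 = -27/2/91 - 4500 = -27/2*1/91 - 4500 = -27/182 - 4500 = -819027/182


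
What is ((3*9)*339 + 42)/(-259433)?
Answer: -9195/259433 ≈ -0.035443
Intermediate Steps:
((3*9)*339 + 42)/(-259433) = (27*339 + 42)*(-1/259433) = (9153 + 42)*(-1/259433) = 9195*(-1/259433) = -9195/259433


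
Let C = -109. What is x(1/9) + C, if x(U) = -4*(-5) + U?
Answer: -800/9 ≈ -88.889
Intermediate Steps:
x(U) = 20 + U
x(1/9) + C = (20 + 1/9) - 109 = (20 + ⅑) - 109 = 181/9 - 109 = -800/9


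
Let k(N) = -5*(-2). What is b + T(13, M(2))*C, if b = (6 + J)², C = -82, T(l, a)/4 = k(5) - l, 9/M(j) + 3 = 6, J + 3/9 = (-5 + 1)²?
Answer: 13081/9 ≈ 1453.4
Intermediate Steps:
J = 47/3 (J = -⅓ + (-5 + 1)² = -⅓ + (-4)² = -⅓ + 16 = 47/3 ≈ 15.667)
k(N) = 10
M(j) = 3 (M(j) = 9/(-3 + 6) = 9/3 = 9*(⅓) = 3)
T(l, a) = 40 - 4*l (T(l, a) = 4*(10 - l) = 40 - 4*l)
b = 4225/9 (b = (6 + 47/3)² = (65/3)² = 4225/9 ≈ 469.44)
b + T(13, M(2))*C = 4225/9 + (40 - 4*13)*(-82) = 4225/9 + (40 - 52)*(-82) = 4225/9 - 12*(-82) = 4225/9 + 984 = 13081/9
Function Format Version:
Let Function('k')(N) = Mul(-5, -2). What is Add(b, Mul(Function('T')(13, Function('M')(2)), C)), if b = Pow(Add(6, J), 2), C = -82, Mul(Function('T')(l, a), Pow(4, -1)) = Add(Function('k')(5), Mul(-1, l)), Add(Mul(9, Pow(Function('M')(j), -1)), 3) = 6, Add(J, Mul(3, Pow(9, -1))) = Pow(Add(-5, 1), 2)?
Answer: Rational(13081, 9) ≈ 1453.4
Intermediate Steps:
J = Rational(47, 3) (J = Add(Rational(-1, 3), Pow(Add(-5, 1), 2)) = Add(Rational(-1, 3), Pow(-4, 2)) = Add(Rational(-1, 3), 16) = Rational(47, 3) ≈ 15.667)
Function('k')(N) = 10
Function('M')(j) = 3 (Function('M')(j) = Mul(9, Pow(Add(-3, 6), -1)) = Mul(9, Pow(3, -1)) = Mul(9, Rational(1, 3)) = 3)
Function('T')(l, a) = Add(40, Mul(-4, l)) (Function('T')(l, a) = Mul(4, Add(10, Mul(-1, l))) = Add(40, Mul(-4, l)))
b = Rational(4225, 9) (b = Pow(Add(6, Rational(47, 3)), 2) = Pow(Rational(65, 3), 2) = Rational(4225, 9) ≈ 469.44)
Add(b, Mul(Function('T')(13, Function('M')(2)), C)) = Add(Rational(4225, 9), Mul(Add(40, Mul(-4, 13)), -82)) = Add(Rational(4225, 9), Mul(Add(40, -52), -82)) = Add(Rational(4225, 9), Mul(-12, -82)) = Add(Rational(4225, 9), 984) = Rational(13081, 9)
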